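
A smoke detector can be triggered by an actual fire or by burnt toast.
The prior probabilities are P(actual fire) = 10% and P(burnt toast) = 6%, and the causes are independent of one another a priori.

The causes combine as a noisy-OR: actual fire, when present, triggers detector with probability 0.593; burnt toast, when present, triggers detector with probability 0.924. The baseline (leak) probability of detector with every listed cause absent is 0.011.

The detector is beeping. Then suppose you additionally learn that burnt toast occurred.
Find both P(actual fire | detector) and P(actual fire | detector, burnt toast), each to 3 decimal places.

Under noisy-OR, P(detector | causes) = 1 − (1−0.011)·∏(1−qᵢ) over the active causes.
Weight on actual fire=true, given the evidence: 0.056163 + 0.005816 = 0.061979
Normalizer over all consistent configurations: 0.011×0.9×0.94 + 0.924836×0.9×0.06 + 0.597477×0.1×0.94 + 0.969408×0.1×0.06 = 0.121226
P(actual fire | detector) = 0.061979/0.121226 ≈ 0.511

Now condition on the additional information:
P(detector | burnt toast) = 0.924836×0.9 + 0.969408×0.1 = 0.832352 + 0.096941 = 0.929293
The actual fire-present share is 0.969408×0.1 = 0.096941.
P(actual fire | detector, burnt toast) = 0.096941 / 0.929293 ≈ 0.104
This is intercausal reasoning (explaining away): once burnt toast accounts for the detector, actual fire becomes less likely.

P(actual fire | detector) ≈ 0.511; P(actual fire | detector, burnt toast) ≈ 0.104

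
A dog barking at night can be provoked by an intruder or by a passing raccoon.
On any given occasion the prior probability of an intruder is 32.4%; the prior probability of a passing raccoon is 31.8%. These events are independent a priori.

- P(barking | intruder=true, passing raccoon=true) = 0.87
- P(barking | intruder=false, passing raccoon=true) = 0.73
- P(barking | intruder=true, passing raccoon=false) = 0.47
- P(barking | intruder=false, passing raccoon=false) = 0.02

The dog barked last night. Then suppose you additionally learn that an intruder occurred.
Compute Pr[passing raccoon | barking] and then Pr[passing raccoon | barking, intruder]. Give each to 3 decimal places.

Pr[passing raccoon | barking] ≈ 0.686; Pr[passing raccoon | barking, intruder] ≈ 0.463

P(barking) = 0.02·0.676·0.682 + 0.73·0.676·0.318 + 0.47·0.324·0.682 + 0.87·0.324·0.318 = 0.009221 + 0.156927 + 0.103855 + 0.089638 = 0.359641
The passing raccoon-present share is 0.156927 + 0.089638 = 0.246565.
Hence the posterior is 0.246565/0.359641 ≈ 0.686.

With the extra evidence:
P(barking | intruder) = 0.47*0.682 + 0.87*0.318 = 0.320540 + 0.276660 = 0.597200
Restricting to configurations with passing raccoon present: 0.87*0.318 = 0.276660.
So P(passing raccoon | barking, intruder) = 0.276660/0.597200 ≈ 0.463.
Conditioning on intruder lowers the posterior on passing raccoon: the classic explaining-away effect in a common-effect structure.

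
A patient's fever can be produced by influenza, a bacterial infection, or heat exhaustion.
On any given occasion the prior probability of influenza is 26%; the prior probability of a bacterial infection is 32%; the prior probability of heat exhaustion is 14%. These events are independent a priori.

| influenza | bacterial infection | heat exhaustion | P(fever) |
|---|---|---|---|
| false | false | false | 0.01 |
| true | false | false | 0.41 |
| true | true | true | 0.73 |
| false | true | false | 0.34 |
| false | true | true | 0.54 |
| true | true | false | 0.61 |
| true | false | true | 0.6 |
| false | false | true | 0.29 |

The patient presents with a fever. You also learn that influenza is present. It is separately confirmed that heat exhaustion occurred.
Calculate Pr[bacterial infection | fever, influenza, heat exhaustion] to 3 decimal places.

Pr[bacterial infection | fever, influenza, heat exhaustion] ≈ 0.364

Enumerate both values of bacterial infection and weight by the priors:
  P(fever | influenza, heat exhaustion) = 0.6*0.68 + 0.73*0.32
        = 0.408000 + 0.233600 = 0.641600
Keeping only the bacterial infection-present terms gives 0.233600, so
  P(bacterial infection | fever, influenza, heat exhaustion) = 0.233600 / 0.641600 ≈ 0.364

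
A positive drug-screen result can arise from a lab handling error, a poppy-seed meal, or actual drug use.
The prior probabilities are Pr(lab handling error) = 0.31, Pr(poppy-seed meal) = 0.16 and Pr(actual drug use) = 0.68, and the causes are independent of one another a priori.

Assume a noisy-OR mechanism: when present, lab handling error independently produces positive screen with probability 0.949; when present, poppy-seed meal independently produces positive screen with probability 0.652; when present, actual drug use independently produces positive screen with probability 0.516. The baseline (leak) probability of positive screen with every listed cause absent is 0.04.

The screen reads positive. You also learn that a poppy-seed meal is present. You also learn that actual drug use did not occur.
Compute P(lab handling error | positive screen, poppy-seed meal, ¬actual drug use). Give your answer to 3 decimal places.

Under noisy-OR, P(positive screen | causes) = 1 − (1−0.04)·∏(1−qᵢ) over the active causes.
Weight on lab handling error=true, given the evidence: 0.982962×0.31 = 0.304718
Normalizer over all consistent configurations: 0.66592×0.69 + 0.982962×0.31 = 0.764203
Posterior = 0.304718 / 0.764203 ≈ 0.399

P(lab handling error | positive screen, poppy-seed meal, ¬actual drug use) ≈ 0.399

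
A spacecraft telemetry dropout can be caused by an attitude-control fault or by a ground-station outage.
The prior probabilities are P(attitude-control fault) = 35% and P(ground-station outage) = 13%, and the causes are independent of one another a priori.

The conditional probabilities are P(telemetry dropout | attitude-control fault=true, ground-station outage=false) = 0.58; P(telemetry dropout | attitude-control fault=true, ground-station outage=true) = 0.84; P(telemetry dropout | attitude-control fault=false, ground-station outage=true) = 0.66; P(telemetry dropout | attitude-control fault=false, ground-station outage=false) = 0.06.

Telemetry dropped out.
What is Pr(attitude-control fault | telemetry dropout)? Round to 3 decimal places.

Pr(attitude-control fault | telemetry dropout) ≈ 0.705

Enumerate the 4 (attitude-control fault, ground-station outage) configurations and weight by the priors:
  P(telemetry dropout) = 0.06*0.65*0.87 + 0.66*0.65*0.13 + 0.58*0.35*0.87 + 0.84*0.35*0.13
        = 0.033930 + 0.055770 + 0.176610 + 0.038220 = 0.304530
The terms with attitude-control fault present sum to 0.214830, so
  P(attitude-control fault | telemetry dropout) = 0.214830 / 0.304530 ≈ 0.705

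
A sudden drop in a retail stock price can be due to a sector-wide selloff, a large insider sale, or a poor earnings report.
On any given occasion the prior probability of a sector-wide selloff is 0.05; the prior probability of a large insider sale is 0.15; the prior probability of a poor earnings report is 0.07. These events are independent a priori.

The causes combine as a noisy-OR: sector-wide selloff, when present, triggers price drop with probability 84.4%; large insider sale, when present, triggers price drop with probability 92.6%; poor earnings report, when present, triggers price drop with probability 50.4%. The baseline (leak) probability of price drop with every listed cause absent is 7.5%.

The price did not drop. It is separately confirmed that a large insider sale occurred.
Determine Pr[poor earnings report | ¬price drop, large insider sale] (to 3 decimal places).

Pr[poor earnings report | ¬price drop, large insider sale] ≈ 0.036

Under noisy-OR, P(price drop | causes) = 1 − (1−0.075)·∏(1−qᵢ) over the active causes.
Sum P(¬price drop|·) weighted by the priors over the 4 (sector-wide selloff, poor earnings report) configurations:
  P(¬price drop | large insider sale) = 0.06845×0.95×0.93 + 0.033951×0.95×0.07 + 0.010678×0.05×0.93 + 0.005296×0.05×0.07
        = 0.060476 + 0.002258 + 0.000497 + 0.000019 = 0.063250
Configurations with poor earnings report contribute 0.002277, so
  P(poor earnings report | ¬price drop, large insider sale) = 0.002277 / 0.063250 ≈ 0.036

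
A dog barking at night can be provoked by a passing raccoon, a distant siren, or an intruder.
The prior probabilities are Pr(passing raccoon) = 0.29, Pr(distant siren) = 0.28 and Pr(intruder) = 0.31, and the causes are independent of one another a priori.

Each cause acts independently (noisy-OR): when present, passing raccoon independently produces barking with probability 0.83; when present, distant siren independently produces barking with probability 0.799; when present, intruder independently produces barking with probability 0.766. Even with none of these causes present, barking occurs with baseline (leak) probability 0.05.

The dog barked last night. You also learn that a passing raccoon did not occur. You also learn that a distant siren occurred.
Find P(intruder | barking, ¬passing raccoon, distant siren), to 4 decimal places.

P(intruder | barking, ¬passing raccoon, distant siren) ≈ 0.3466

Under noisy-OR, P(barking | causes) = 1 − (1−0.05)·∏(1−qᵢ) over the active causes.
For the numerator, keep only intruder=true terms: 0.955318×0.31 = 0.296149
Normalizer over all consistent configurations: 0.80905×0.69 + 0.955318×0.31 = 0.854394
Posterior = 0.296149 / 0.854394 ≈ 0.3466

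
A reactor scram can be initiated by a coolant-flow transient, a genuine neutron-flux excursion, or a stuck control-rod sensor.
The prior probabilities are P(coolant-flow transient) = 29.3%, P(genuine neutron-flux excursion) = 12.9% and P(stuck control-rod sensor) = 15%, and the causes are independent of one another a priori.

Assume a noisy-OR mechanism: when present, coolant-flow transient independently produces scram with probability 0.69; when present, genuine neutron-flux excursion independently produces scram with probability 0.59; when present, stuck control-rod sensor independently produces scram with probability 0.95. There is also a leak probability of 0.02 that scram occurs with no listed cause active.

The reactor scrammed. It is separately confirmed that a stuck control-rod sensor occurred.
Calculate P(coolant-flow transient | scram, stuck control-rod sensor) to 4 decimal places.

P(coolant-flow transient | scram, stuck control-rod sensor) ≈ 0.2997

Under noisy-OR, P(scram | causes) = 1 − (1−0.02)·∏(1−qᵢ) over the active causes.
By total probability over the 4 (coolant-flow transient, genuine neutron-flux excursion) configurations:
  P(scram | stuck control-rod sensor) = 0.951*0.707*0.871 + 0.97991*0.707*0.129 + 0.98481*0.293*0.871 + 0.993772*0.293*0.129
        = 0.585623 + 0.089371 + 0.251326 + 0.037562 = 0.963882
The terms with coolant-flow transient present sum to 0.288888, so
  P(coolant-flow transient | scram, stuck control-rod sensor) = 0.288888 / 0.963882 ≈ 0.2997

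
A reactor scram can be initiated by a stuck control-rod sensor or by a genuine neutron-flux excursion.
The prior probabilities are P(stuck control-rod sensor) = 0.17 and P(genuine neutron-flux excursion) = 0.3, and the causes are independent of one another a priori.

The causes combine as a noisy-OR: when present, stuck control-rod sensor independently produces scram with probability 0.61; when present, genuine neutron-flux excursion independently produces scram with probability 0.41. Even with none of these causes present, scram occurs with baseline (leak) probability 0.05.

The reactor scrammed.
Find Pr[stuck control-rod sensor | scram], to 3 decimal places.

Under noisy-OR, P(scram | causes) = 1 − (1−0.05)·∏(1−qᵢ) over the active causes.
Numerator (weight on configurations with stuck control-rod sensor): 0.074910 + 0.039852 = 0.114762
Normalizer over all consistent configurations: 0.05*0.83*0.7 + 0.4395*0.83*0.3 + 0.6295*0.17*0.7 + 0.781405*0.17*0.3 = 0.253247
P(stuck control-rod sensor | scram) = 0.114762/0.253247 ≈ 0.453

Pr[stuck control-rod sensor | scram] ≈ 0.453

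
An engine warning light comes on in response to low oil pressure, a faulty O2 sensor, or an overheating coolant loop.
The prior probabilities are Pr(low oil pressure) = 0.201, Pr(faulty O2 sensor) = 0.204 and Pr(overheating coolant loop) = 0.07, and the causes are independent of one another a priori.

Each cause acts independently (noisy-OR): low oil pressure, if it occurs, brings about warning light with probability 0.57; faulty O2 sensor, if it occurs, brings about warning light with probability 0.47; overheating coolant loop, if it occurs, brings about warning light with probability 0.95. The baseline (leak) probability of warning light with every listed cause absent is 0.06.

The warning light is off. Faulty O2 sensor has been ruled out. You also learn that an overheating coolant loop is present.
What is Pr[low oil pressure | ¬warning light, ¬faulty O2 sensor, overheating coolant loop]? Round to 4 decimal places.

Pr[low oil pressure | ¬warning light, ¬faulty O2 sensor, overheating coolant loop] ≈ 0.0976

Under noisy-OR, P(warning light | causes) = 1 − (1−0.06)·∏(1−qᵢ) over the active causes.
Weight on low oil pressure=true, given the evidence: 0.02021×0.201 = 0.004062
Normalizer over all consistent configurations: 0.047×0.799 + 0.02021×0.201 = 0.041615
Posterior = 0.004062 / 0.041615 ≈ 0.0976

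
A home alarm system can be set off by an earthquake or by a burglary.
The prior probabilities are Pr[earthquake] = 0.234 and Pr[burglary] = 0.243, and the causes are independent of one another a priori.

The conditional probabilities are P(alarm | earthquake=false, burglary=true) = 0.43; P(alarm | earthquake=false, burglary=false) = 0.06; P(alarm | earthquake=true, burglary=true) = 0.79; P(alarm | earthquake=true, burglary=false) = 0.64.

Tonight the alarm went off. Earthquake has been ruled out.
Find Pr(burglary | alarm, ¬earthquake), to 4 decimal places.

Sum P(alarm|·) weighted by the priors over both values of burglary:
  P(alarm | ¬earthquake) = 0.06*0.757 + 0.43*0.243
        = 0.045420 + 0.104490 = 0.149910
The terms with burglary present sum to 0.104490, so
  P(burglary | alarm, ¬earthquake) = 0.104490 / 0.149910 ≈ 0.6970

Pr(burglary | alarm, ¬earthquake) ≈ 0.6970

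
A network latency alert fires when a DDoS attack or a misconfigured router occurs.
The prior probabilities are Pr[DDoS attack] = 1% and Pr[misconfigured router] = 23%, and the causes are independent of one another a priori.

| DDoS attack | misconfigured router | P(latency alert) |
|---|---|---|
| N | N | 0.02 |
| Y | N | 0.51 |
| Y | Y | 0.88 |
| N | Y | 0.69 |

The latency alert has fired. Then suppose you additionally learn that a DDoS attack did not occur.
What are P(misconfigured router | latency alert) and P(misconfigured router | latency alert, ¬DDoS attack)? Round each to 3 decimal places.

Numerator (weight on configurations with misconfigured router): 0.157113 + 0.002024 = 0.159137
The normalizing constant is 0.02×0.99×0.77 + 0.69×0.99×0.23 + 0.51×0.01×0.77 + 0.88×0.01×0.23 = 0.178310
Posterior = 0.159137 / 0.178310 ≈ 0.892

With the extra evidence:
Weight on misconfigured router=true, given the evidence: 0.69×0.23 = 0.158700
Denominator P(latency alert | ¬DDoS attack): 0.02×0.77 + 0.69×0.23 = 0.174100
P(misconfigured router | latency alert, ¬DDoS attack) = 0.158700/0.174100 ≈ 0.912

P(misconfigured router | latency alert) ≈ 0.892; P(misconfigured router | latency alert, ¬DDoS attack) ≈ 0.912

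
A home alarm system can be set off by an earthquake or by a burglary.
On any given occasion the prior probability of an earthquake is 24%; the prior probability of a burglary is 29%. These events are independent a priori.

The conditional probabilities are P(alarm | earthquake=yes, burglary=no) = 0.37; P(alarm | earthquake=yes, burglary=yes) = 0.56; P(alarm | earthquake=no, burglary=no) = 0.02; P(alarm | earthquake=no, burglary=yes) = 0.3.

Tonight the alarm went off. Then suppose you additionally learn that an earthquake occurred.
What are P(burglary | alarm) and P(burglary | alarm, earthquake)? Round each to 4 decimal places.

P(burglary | alarm) ≈ 0.5873; P(burglary | alarm, earthquake) ≈ 0.3820

Weight on burglary=true, given the evidence: 0.066120 + 0.038976 = 0.105096
Denominator P(alarm): 0.02×0.76×0.71 + 0.3×0.76×0.29 + 0.37×0.24×0.71 + 0.56×0.24×0.29 = 0.178936
P(burglary | alarm) = 0.105096/0.178936 ≈ 0.5873

Now condition on the additional information:
P(alarm | earthquake) = 0.37·0.71 + 0.56·0.29 = 0.262700 + 0.162400 = 0.425100
Of this, 0.162400 comes from 0.56·0.29 (the burglary=true cases).
So P(burglary | alarm, earthquake) = 0.162400/0.425100 ≈ 0.3820.
Conditioning on earthquake lowers the posterior on burglary: the classic explaining-away effect in a common-effect structure.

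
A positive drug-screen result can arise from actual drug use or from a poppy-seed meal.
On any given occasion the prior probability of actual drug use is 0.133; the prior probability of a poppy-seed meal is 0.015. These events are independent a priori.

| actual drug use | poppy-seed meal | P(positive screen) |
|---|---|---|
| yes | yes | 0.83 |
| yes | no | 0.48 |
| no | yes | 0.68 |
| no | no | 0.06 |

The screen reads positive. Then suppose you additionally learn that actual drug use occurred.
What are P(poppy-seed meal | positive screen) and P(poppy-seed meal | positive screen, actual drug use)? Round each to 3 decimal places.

For the numerator, keep only poppy-seed meal=true terms: 0.008843 + 0.001656 = 0.010499
Normalizer over all consistent configurations: 0.06*0.867*0.985 + 0.68*0.867*0.015 + 0.48*0.133*0.985 + 0.83*0.133*0.015 = 0.124621
P(poppy-seed meal | positive screen) = 0.010499/0.124621 ≈ 0.084

Now condition on the additional information:
Numerator (weight on configurations with poppy-seed meal): 0.83·0.015 = 0.012450
The normalizing constant is 0.48·0.985 + 0.83·0.015 = 0.485250
P(poppy-seed meal | positive screen, actual drug use) = 0.012450/0.485250 ≈ 0.026
The drop from 0.084 to 0.026 is the explaining-away (discounting) effect.

P(poppy-seed meal | positive screen) ≈ 0.084; P(poppy-seed meal | positive screen, actual drug use) ≈ 0.026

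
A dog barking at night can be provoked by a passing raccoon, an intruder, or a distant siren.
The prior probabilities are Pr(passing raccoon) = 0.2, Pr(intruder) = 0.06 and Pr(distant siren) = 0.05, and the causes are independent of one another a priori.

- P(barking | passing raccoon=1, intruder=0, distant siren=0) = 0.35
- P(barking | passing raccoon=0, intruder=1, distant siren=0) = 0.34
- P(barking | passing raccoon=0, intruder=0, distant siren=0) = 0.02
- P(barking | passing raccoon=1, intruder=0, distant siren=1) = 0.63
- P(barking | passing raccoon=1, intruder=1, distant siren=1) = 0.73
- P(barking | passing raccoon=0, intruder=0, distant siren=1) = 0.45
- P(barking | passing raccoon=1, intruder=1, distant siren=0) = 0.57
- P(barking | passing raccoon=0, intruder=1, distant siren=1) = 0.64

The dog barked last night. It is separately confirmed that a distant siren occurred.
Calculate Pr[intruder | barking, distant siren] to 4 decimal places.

Pr[intruder | barking, distant siren] ≈ 0.0795

P(barking | distant siren) = 0.45*0.8*0.94 + 0.64*0.8*0.06 + 0.63*0.2*0.94 + 0.73*0.2*0.06 = 0.338400 + 0.030720 + 0.118440 + 0.008760 = 0.496320
Of this, 0.039480 comes from 0.030720 + 0.008760 (the intruder=true cases).
Hence the posterior is 0.039480/0.496320 ≈ 0.0795.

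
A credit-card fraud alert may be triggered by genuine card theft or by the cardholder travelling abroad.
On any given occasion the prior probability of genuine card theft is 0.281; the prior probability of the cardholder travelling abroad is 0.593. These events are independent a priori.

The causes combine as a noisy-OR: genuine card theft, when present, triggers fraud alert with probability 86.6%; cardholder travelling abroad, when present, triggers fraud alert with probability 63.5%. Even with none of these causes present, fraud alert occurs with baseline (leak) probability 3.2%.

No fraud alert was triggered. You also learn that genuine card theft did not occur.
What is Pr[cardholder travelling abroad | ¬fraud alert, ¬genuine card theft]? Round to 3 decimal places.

Under noisy-OR, P(fraud alert | causes) = 1 − (1−0.032)·∏(1−qᵢ) over the active causes.
Enumerate both values of cardholder travelling abroad and weight by the priors:
  P(¬fraud alert | ¬genuine card theft) = 0.968·0.407 + 0.35332·0.593
        = 0.393976 + 0.209519 = 0.603495
Keeping only the cardholder travelling abroad-present terms gives 0.209519, so
  P(cardholder travelling abroad | ¬fraud alert, ¬genuine card theft) = 0.209519 / 0.603495 ≈ 0.347

Pr[cardholder travelling abroad | ¬fraud alert, ¬genuine card theft] ≈ 0.347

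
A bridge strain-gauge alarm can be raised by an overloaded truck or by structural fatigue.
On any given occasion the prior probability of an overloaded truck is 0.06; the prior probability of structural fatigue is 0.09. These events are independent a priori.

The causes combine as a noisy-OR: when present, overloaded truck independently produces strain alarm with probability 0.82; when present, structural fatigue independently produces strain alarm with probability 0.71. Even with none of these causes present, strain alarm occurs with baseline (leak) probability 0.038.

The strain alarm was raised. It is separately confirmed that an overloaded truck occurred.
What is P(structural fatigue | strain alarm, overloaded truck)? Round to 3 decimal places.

Under noisy-OR, P(strain alarm | causes) = 1 − (1−0.038)·∏(1−qᵢ) over the active causes.
P(strain alarm | overloaded truck) = 0.82684·0.91 + 0.949784·0.09 = 0.752424 + 0.085481 = 0.837905
Of this, 0.085481 comes from 0.949784·0.09 (the structural fatigue=true cases).
P(structural fatigue | strain alarm, overloaded truck) = 0.085481 / 0.837905 ≈ 0.102

P(structural fatigue | strain alarm, overloaded truck) ≈ 0.102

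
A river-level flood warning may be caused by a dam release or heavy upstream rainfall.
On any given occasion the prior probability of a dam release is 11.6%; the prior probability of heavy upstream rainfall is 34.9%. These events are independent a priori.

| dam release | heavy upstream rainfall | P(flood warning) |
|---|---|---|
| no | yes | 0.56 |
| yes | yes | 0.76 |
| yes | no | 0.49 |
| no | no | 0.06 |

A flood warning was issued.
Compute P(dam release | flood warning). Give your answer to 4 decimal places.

P(dam release | flood warning) ≈ 0.2464

Enumerate the 4 (dam release, heavy upstream rainfall) configurations and weight by the priors:
  P(flood warning) = 0.06×0.884×0.651 + 0.56×0.884×0.349 + 0.49×0.116×0.651 + 0.76×0.116×0.349
        = 0.034529 + 0.172769 + 0.037003 + 0.030768 = 0.275069
Configurations with dam release contribute 0.067771, so
  P(dam release | flood warning) = 0.067771 / 0.275069 ≈ 0.2464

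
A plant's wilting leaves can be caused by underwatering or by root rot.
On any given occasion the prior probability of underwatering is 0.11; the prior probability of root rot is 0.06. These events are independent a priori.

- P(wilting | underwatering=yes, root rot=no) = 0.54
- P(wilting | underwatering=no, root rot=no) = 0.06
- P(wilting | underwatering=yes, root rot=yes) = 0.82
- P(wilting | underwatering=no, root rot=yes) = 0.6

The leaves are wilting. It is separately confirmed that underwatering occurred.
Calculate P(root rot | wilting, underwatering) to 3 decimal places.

Numerator (weight on configurations with root rot): 0.82·0.06 = 0.049200
Denominator P(wilting | underwatering): 0.54·0.94 + 0.82·0.06 = 0.556800
P(root rot | wilting, underwatering) = 0.049200/0.556800 ≈ 0.088

P(root rot | wilting, underwatering) ≈ 0.088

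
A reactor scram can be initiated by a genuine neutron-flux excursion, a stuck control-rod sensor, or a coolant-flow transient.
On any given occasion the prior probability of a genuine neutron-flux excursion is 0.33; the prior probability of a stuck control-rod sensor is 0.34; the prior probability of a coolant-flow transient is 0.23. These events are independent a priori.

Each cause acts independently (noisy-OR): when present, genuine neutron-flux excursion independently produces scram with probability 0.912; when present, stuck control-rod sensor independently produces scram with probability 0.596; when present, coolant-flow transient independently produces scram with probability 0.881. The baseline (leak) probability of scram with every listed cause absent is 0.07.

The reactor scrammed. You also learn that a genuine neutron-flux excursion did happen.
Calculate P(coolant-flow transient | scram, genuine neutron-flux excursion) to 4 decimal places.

Under noisy-OR, P(scram | causes) = 1 − (1−0.07)·∏(1−qᵢ) over the active causes.
For the numerator, keep only coolant-flow transient=true terms: 0.150322 + 0.077892 = 0.228214
Normalizer over all consistent configurations: 0.91816·0.66·0.77 + 0.990261·0.66·0.23 + 0.966937·0.34·0.77 + 0.996065·0.34·0.23 = 0.947967
P(coolant-flow transient | scram, genuine neutron-flux excursion) = 0.228214/0.947967 ≈ 0.2407

P(coolant-flow transient | scram, genuine neutron-flux excursion) ≈ 0.2407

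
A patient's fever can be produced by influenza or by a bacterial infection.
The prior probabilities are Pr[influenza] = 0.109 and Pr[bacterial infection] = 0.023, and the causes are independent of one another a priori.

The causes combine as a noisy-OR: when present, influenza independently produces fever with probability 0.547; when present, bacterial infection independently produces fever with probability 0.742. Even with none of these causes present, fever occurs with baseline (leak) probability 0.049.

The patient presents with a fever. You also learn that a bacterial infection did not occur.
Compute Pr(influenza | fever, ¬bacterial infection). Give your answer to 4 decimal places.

Pr(influenza | fever, ¬bacterial infection) ≈ 0.5870

Under noisy-OR, P(fever | causes) = 1 − (1−0.049)·∏(1−qᵢ) over the active causes.
For the numerator, keep only influenza=true terms: 0.569197·0.109 = 0.062042
Normalizer over all consistent configurations: 0.049·0.891 + 0.569197·0.109 = 0.105701
Posterior = 0.062042 / 0.105701 ≈ 0.5870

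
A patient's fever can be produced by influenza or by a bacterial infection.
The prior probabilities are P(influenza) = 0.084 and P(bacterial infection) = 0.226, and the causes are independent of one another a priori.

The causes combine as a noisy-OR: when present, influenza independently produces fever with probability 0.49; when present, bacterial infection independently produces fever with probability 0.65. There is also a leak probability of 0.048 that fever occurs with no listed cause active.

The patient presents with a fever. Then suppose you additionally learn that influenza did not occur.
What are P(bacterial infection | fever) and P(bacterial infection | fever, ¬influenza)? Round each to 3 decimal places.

P(bacterial infection | fever) ≈ 0.695; P(bacterial infection | fever, ¬influenza) ≈ 0.802

Under noisy-OR, P(fever | causes) = 1 − (1−0.048)·∏(1−qᵢ) over the active causes.
Enumerate the 4 (influenza, bacterial infection) configurations and weight by the priors:
  P(fever) = 0.048×0.916×0.774 + 0.6668×0.916×0.226 + 0.51448×0.084×0.774 + 0.830068×0.084×0.226
        = 0.034031 + 0.138038 + 0.033449 + 0.015758 = 0.221276
Keeping only the bacterial infection-present terms gives 0.153796, so
  P(bacterial infection | fever) = 0.153796 / 0.221276 ≈ 0.695

Now condition on the additional information:
Sum P(fever|·) weighted by the priors over both values of bacterial infection:
  P(fever | ¬influenza) = 0.048×0.774 + 0.6668×0.226
        = 0.037152 + 0.150697 = 0.187849
The terms with bacterial infection present sum to 0.150697, so
  P(bacterial infection | fever, ¬influenza) = 0.150697 / 0.187849 ≈ 0.802
Ruling out influenza raises the posterior on bacterial infection — the flip side of explaining away.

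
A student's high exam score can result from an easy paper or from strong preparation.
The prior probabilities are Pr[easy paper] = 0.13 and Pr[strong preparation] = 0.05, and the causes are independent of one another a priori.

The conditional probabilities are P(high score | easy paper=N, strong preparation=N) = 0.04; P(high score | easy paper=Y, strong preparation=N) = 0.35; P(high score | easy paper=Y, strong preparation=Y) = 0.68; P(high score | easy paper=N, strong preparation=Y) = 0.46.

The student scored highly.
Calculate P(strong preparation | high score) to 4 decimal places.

P(high score) = 0.04×0.87×0.95 + 0.46×0.87×0.05 + 0.35×0.13×0.95 + 0.68×0.13×0.05 = 0.033060 + 0.020010 + 0.043225 + 0.004420 = 0.100715
The strong preparation-present share is 0.020010 + 0.004420 = 0.024430.
So P(strong preparation | high score) = 0.024430/0.100715 ≈ 0.2426.

P(strong preparation | high score) ≈ 0.2426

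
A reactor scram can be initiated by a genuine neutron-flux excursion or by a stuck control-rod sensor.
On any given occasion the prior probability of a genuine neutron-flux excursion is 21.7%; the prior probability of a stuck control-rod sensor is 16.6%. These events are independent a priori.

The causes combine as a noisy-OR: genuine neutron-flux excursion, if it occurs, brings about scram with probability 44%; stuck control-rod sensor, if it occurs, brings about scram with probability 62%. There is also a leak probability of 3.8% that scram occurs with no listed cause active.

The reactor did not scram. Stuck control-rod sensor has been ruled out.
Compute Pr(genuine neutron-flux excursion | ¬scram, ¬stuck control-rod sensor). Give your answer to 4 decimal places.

Under noisy-OR, P(scram | causes) = 1 − (1−0.038)·∏(1−qᵢ) over the active causes.
Enumerate both values of genuine neutron-flux excursion and weight by the priors:
  P(¬scram | ¬stuck control-rod sensor) = 0.962×0.783 + 0.53872×0.217
        = 0.753246 + 0.116902 = 0.870148
The terms with genuine neutron-flux excursion present sum to 0.116902, so
  P(genuine neutron-flux excursion | ¬scram, ¬stuck control-rod sensor) = 0.116902 / 0.870148 ≈ 0.1343

Pr(genuine neutron-flux excursion | ¬scram, ¬stuck control-rod sensor) ≈ 0.1343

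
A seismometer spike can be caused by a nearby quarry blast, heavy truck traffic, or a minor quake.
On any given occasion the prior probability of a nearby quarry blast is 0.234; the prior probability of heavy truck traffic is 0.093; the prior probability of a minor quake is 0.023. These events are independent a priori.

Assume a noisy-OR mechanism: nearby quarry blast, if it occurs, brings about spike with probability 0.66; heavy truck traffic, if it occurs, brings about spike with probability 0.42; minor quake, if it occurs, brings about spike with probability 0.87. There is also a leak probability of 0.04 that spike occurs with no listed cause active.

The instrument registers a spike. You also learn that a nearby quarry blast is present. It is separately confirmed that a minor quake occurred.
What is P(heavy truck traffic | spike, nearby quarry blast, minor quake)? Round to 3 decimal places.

Under noisy-OR, P(spike | causes) = 1 − (1−0.04)·∏(1−qᵢ) over the active causes.
By total probability over both values of heavy truck traffic:
  P(spike | nearby quarry blast, minor quake) = 0.957568×0.907 + 0.975389×0.093
        = 0.868514 + 0.090711 = 0.959225
The terms with heavy truck traffic present sum to 0.090711, so
  P(heavy truck traffic | spike, nearby quarry blast, minor quake) = 0.090711 / 0.959225 ≈ 0.095

P(heavy truck traffic | spike, nearby quarry blast, minor quake) ≈ 0.095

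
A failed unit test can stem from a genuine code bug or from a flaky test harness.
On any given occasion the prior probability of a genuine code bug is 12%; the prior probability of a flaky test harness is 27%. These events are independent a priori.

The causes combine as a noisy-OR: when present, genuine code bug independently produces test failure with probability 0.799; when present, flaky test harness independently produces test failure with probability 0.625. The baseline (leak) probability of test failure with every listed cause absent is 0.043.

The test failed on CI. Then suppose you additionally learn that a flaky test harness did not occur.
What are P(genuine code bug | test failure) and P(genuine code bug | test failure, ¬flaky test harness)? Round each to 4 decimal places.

P(genuine code bug | test failure) ≈ 0.3591; P(genuine code bug | test failure, ¬flaky test harness) ≈ 0.7192

Under noisy-OR, P(test failure | causes) = 1 − (1−0.043)·∏(1−qᵢ) over the active causes.
Weight on genuine code bug=true, given the evidence: 0.070750 + 0.030063 = 0.100813
Normalizer over all consistent configurations: 0.043×0.88×0.73 + 0.641125×0.88×0.27 + 0.807643×0.12×0.73 + 0.927866×0.12×0.27 = 0.280767
Posterior = 0.100813 / 0.280767 ≈ 0.3591

With the extra evidence:
For the numerator, keep only genuine code bug=true terms: 0.807643·0.12 = 0.096917
Normalizer over all consistent configurations: 0.043·0.88 + 0.807643·0.12 = 0.134757
Posterior = 0.096917 / 0.134757 ≈ 0.7192
Ruling out flaky test harness raises the posterior on genuine code bug — the flip side of explaining away.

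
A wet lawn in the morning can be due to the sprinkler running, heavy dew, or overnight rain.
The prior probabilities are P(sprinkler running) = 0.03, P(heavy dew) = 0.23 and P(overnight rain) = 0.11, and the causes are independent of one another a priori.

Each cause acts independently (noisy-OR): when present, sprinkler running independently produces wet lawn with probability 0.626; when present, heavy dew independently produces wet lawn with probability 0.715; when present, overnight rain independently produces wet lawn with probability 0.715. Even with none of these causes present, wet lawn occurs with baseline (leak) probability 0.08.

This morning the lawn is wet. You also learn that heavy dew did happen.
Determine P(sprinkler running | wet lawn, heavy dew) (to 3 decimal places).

Under noisy-OR, P(wet lawn | causes) = 1 − (1−0.08)·∏(1−qᵢ) over the active causes.
Numerator (weight on configurations with sprinkler running): 0.024082 + 0.003208 = 0.027290
The normalizing constant is 0.7378*0.97*0.89 + 0.925273*0.97*0.11 + 0.901937*0.03*0.89 + 0.972052*0.03*0.11 = 0.762960
Posterior = 0.027290 / 0.762960 ≈ 0.036

P(sprinkler running | wet lawn, heavy dew) ≈ 0.036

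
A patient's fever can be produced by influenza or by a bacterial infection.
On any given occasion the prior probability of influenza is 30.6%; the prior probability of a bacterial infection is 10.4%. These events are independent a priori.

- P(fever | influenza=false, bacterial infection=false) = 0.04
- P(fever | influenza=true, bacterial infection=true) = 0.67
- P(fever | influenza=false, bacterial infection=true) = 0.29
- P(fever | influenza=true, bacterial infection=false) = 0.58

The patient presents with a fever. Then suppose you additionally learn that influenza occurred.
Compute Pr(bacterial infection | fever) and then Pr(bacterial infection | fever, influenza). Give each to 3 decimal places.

Pr(bacterial infection | fever) ≈ 0.187; Pr(bacterial infection | fever, influenza) ≈ 0.118

P(fever) = 0.04×0.694×0.896 + 0.29×0.694×0.104 + 0.58×0.306×0.896 + 0.67×0.306×0.104 = 0.024873 + 0.020931 + 0.159022 + 0.021322 = 0.226148
Of this, 0.042253 comes from 0.020931 + 0.021322 (the bacterial infection=true cases).
P(bacterial infection | fever) = 0.042253 / 0.226148 ≈ 0.187

Now also conditioning on influenza=true:
Numerator (weight on configurations with bacterial infection): 0.67*0.104 = 0.069680
The normalizing constant is 0.58*0.896 + 0.67*0.104 = 0.589360
Posterior = 0.069680 / 0.589360 ≈ 0.118
This is intercausal reasoning (explaining away): once influenza accounts for the fever, bacterial infection becomes less likely.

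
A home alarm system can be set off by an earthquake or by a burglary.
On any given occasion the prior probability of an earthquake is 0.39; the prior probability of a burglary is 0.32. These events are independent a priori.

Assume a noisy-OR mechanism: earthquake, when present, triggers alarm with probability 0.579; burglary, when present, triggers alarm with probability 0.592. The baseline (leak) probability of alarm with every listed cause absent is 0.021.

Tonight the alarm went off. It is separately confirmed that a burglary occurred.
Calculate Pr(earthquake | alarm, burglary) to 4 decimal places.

Under noisy-OR, P(alarm | causes) = 1 − (1−0.021)·∏(1−qᵢ) over the active causes.
Numerator (weight on configurations with earthquake): 0.831839·0.39 = 0.324417
Normalizer over all consistent configurations: 0.600568·0.61 + 0.831839·0.39 = 0.690763
P(earthquake | alarm, burglary) = 0.324417/0.690763 ≈ 0.4697

Pr(earthquake | alarm, burglary) ≈ 0.4697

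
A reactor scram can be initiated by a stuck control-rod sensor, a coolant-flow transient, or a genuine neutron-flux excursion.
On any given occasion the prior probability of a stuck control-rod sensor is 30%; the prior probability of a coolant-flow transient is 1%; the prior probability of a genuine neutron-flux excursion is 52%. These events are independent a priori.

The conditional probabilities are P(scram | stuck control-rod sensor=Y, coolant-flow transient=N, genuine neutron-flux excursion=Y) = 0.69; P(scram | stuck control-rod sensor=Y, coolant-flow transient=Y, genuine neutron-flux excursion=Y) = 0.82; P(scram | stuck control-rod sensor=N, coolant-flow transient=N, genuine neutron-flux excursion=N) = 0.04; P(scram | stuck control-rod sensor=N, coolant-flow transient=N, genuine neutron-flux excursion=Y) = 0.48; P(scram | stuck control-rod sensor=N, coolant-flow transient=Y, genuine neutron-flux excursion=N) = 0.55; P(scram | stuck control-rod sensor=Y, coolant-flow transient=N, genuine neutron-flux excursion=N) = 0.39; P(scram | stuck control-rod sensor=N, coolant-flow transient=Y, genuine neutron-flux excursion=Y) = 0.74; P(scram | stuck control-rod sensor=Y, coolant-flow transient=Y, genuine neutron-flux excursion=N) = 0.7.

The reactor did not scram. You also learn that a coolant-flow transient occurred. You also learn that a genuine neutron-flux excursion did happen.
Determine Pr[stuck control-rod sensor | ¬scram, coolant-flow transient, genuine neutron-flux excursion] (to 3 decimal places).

Weight on stuck control-rod sensor=true, given the evidence: 0.18×0.3 = 0.054000
Normalizer over all consistent configurations: 0.26×0.7 + 0.18×0.3 = 0.236000
Posterior = 0.054000 / 0.236000 ≈ 0.229

Pr[stuck control-rod sensor | ¬scram, coolant-flow transient, genuine neutron-flux excursion] ≈ 0.229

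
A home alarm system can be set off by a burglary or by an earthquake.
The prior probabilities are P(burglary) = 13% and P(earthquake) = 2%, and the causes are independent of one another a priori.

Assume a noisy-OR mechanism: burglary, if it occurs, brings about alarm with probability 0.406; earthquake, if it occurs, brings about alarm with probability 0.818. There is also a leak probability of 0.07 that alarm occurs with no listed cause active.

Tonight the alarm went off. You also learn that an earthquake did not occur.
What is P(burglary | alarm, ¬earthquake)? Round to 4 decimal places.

Under noisy-OR, P(alarm | causes) = 1 − (1−0.07)·∏(1−qᵢ) over the active causes.
For the numerator, keep only burglary=true terms: 0.44758*0.13 = 0.058185
Normalizer over all consistent configurations: 0.07*0.87 + 0.44758*0.13 = 0.119085
P(burglary | alarm, ¬earthquake) = 0.058185/0.119085 ≈ 0.4886

P(burglary | alarm, ¬earthquake) ≈ 0.4886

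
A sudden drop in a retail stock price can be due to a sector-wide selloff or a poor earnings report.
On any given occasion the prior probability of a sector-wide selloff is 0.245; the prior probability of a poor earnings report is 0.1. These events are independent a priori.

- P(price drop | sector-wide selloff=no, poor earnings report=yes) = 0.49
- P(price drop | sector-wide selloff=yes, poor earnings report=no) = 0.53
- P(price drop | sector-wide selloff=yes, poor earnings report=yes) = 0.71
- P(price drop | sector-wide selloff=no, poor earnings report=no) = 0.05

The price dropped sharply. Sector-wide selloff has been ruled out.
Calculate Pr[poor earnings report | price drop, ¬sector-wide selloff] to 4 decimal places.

Pr[poor earnings report | price drop, ¬sector-wide selloff] ≈ 0.5213

By total probability over both values of poor earnings report:
  P(price drop | ¬sector-wide selloff) = 0.05·0.9 + 0.49·0.1
        = 0.045000 + 0.049000 = 0.094000
Keeping only the poor earnings report-present terms gives 0.049000, so
  P(poor earnings report | price drop, ¬sector-wide selloff) = 0.049000 / 0.094000 ≈ 0.5213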